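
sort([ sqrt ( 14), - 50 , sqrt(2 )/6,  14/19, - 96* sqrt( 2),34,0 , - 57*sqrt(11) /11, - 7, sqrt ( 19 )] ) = [-96*sqrt( 2 ), - 50, - 57*sqrt(11 ) /11,-7, 0, sqrt ( 2) /6 , 14/19 , sqrt( 14 ),sqrt (19) , 34] 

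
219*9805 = 2147295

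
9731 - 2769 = 6962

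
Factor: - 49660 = - 2^2*5^1 *13^1 *191^1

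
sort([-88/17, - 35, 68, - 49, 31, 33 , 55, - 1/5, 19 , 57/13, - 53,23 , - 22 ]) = [ - 53, - 49, - 35, - 22, - 88/17, - 1/5, 57/13, 19, 23, 31,33, 55,68 ] 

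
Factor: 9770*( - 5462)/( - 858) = 26681870/429 = 2^1*3^ (- 1)*5^1*11^( - 1 )*13^(-1 )*977^1*2731^1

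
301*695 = 209195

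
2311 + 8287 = 10598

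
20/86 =10/43=0.23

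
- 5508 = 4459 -9967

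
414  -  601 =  - 187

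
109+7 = 116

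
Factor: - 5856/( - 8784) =2^1 *3^( - 1) = 2/3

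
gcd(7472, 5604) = 1868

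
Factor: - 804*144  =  -2^6 * 3^3*67^1 = - 115776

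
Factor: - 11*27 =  - 297 = - 3^3*11^1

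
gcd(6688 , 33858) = 418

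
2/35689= 2/35689 = 0.00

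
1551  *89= 138039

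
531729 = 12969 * 41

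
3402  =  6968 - 3566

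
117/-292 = -117/292  =  -  0.40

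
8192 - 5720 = 2472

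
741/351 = 2 + 1/9 = 2.11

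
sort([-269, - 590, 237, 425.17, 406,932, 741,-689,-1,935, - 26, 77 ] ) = [ - 689, - 590, - 269, - 26, -1,77, 237, 406, 425.17, 741, 932, 935]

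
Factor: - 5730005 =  - 5^1 * 37^1*47^1*659^1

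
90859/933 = 90859/933 = 97.38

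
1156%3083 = 1156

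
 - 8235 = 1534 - 9769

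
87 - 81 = 6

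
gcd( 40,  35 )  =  5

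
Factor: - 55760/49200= - 17/15 = - 3^( - 1 ) * 5^( - 1)*17^1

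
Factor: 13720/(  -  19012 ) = - 2^1 *5^1*7^1 * 97^ (-1) = -  70/97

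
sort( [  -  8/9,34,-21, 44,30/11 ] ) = [ - 21, - 8/9, 30/11,34 , 44]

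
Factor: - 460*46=  -  21160 = - 2^3*5^1*23^2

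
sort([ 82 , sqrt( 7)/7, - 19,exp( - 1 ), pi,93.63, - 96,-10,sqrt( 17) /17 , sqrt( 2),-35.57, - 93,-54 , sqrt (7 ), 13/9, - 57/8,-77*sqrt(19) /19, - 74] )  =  [ - 96,  -  93, -74, - 54, - 35.57 , - 19 ,-77*sqrt( 19) /19,-10 , - 57/8,sqrt ( 17)/17,exp( - 1),sqrt ( 7 )/7, sqrt( 2),13/9,sqrt( 7),pi,82,93.63]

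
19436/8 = 2429 + 1/2  =  2429.50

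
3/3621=1/1207 = 0.00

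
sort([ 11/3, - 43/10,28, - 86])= [ - 86, - 43/10 , 11/3, 28 ]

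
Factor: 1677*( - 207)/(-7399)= 347139/7399 = 3^3* 7^( - 2 )*13^1  *23^1 * 43^1*151^(  -  1) 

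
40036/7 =5719+3/7 = 5719.43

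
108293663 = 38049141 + 70244522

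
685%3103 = 685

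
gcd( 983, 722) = 1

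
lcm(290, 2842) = 14210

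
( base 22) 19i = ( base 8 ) 1274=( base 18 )22G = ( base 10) 700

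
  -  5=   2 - 7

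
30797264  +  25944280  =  56741544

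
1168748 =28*41741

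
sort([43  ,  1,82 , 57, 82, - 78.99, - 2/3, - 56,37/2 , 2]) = [ - 78.99, - 56, - 2/3,1, 2,37/2,43,  57,82, 82]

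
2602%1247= 108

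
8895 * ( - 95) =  - 845025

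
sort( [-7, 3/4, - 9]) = [ - 9, - 7, 3/4]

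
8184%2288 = 1320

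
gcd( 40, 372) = 4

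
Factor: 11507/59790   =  2^( - 1)*3^(  -  1)*5^( - 1)*37^1 * 311^1*1993^( - 1) 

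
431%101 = 27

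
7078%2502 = 2074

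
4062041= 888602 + 3173439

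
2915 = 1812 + 1103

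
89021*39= 3471819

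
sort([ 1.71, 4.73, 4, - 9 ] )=[ - 9  ,  1.71,  4, 4.73 ] 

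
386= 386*1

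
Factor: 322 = 2^1*7^1*23^1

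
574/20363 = 82/2909=   0.03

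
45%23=22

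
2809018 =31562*89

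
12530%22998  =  12530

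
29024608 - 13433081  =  15591527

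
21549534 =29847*722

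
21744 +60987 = 82731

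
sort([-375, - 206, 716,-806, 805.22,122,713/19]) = [ - 806, - 375,-206,713/19, 122,  716, 805.22 ]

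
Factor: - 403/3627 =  - 1/9 = - 3^ ( - 2) 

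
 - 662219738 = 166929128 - 829148866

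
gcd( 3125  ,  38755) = 5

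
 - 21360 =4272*( - 5) 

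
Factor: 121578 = 2^1*3^1*23^1  *881^1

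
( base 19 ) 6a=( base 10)124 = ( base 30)44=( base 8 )174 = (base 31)40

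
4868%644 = 360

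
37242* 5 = 186210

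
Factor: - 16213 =-31^1*523^1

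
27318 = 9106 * 3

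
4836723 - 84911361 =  - 80074638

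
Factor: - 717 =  - 3^1*239^1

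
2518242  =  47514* 53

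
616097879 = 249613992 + 366483887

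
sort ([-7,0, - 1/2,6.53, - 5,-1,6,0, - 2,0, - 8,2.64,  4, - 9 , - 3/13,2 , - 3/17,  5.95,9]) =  [- 9,-8,  -  7 , - 5, - 2, - 1,-1/2, - 3/13, - 3/17, 0, 0,0, 2,2.64, 4,5.95,6,6.53, 9] 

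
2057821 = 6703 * 307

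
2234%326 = 278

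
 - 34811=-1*34811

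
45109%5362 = 2213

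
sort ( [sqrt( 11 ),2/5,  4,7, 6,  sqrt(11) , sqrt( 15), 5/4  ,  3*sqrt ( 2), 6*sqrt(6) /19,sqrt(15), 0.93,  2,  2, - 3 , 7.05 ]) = [ - 3, 2/5,6*sqrt( 6) /19,0.93,  5/4, 2, 2,sqrt(11),sqrt(  11), sqrt(15), sqrt( 15),4,  3*sqrt( 2), 6, 7,  7.05]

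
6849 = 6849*1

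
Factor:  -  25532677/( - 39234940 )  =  2^(-2 ) * 5^(- 1 )*1279^1 * 19963^1 * 1961747^(-1 ) 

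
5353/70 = 5353/70 =76.47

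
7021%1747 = 33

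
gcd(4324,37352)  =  92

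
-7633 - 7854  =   - 15487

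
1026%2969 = 1026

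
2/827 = 2/827  =  0.00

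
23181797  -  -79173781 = 102355578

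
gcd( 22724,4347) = 23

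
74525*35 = 2608375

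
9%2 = 1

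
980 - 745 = 235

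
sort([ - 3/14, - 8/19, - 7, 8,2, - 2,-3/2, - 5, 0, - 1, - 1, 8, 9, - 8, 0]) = [ - 8, - 7, - 5 , - 2, - 3/2, - 1, - 1, - 8/19 ,-3/14 , 0,0,2, 8, 8,9]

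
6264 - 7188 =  - 924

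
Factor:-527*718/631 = - 378386/631 = -  2^1*17^1*31^1*359^1*631^(-1 )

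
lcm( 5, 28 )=140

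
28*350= 9800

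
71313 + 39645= 110958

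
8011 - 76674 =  - 68663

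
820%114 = 22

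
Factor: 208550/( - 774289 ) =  - 2^1*5^2*43^1 * 97^1*774289^( - 1)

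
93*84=7812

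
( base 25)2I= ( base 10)68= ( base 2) 1000100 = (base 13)53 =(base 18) 3E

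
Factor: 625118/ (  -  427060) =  - 312559/213530 =-2^( - 1)*5^( - 1 ) *13^1*131^( - 1 )*163^( - 1)*24043^1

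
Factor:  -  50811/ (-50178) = 2^( - 1)*8363^( - 1 )*16937^1 = 16937/16726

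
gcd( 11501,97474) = 1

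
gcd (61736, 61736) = 61736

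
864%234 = 162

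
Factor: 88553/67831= 17^1*29^( - 1 ) *2339^(-1 )*5209^1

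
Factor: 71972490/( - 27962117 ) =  -2^1*3^1*5^1*29^1*82727^1*27962117^( - 1) 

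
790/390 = 79/39 = 2.03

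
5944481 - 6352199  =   - 407718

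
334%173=161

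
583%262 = 59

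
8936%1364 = 752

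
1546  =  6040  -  4494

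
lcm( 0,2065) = 0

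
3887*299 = 1162213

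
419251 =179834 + 239417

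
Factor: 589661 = 127^1*4643^1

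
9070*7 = 63490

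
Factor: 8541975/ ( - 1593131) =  - 3^1*5^2*13^1* 19^(-1)*191^( - 1)*439^( - 1)*8761^1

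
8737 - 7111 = 1626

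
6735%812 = 239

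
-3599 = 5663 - 9262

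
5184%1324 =1212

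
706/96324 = 353/48162 = 0.01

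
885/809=885/809 = 1.09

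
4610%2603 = 2007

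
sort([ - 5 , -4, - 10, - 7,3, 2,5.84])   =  [-10,  -  7, - 5, - 4,2, 3 , 5.84 ] 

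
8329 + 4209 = 12538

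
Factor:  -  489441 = -3^1 *163147^1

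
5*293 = 1465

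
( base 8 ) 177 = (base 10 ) 127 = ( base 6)331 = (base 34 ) 3p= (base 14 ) 91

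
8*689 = 5512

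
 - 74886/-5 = 14977 + 1/5= 14977.20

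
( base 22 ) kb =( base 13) 289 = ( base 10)451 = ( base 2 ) 111000011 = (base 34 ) D9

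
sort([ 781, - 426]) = [-426, 781]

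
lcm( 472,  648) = 38232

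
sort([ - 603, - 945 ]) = [ -945,  -  603]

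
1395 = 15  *93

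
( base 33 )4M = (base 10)154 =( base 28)5e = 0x9A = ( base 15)A4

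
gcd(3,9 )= 3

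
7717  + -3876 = 3841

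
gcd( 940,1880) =940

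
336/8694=8/207= 0.04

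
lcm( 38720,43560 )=348480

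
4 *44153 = 176612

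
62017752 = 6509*9528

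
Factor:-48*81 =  -2^4*3^5 = -  3888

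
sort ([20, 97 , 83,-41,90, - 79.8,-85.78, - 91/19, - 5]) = [-85.78,-79.8,  -  41,-5  ,  -  91/19  ,  20,83 , 90,97] 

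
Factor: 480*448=215040 = 2^11 * 3^1*5^1*7^1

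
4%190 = 4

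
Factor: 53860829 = 11^1*  4896439^1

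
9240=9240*1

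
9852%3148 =408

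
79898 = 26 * 3073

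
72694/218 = 333+50/109 = 333.46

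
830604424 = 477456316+353148108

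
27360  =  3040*9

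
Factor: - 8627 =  - 8627^1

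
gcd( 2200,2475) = 275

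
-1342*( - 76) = 101992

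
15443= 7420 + 8023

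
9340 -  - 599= 9939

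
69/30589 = 69/30589 = 0.00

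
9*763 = 6867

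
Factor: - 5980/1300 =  - 5^(-1)*23^1 = - 23/5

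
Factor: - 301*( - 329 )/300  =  99029/300  =  2^( - 2)*3^ ( - 1 )*5^( - 2)*7^2*43^1*47^1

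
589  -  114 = 475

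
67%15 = 7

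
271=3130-2859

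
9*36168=325512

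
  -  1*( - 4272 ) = 4272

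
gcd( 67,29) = 1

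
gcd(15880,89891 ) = 1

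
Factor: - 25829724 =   -  2^2 * 3^1 * 2152477^1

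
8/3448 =1/431 = 0.00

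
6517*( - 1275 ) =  - 8309175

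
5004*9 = 45036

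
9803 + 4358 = 14161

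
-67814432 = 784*( - 86498) 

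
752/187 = 4 +4/187 = 4.02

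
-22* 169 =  - 3718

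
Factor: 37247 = 7^1*17^1 * 313^1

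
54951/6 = 9158 + 1/2 = 9158.50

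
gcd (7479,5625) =9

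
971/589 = 971/589 = 1.65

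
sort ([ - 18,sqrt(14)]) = [ - 18,sqrt( 14)]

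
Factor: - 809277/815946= - 269759/271982 = -2^( - 1)*7^1*89^1*239^(-1)* 433^1*569^ ( - 1)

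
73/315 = 73/315 = 0.23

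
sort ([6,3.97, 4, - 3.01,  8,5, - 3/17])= [- 3.01,-3/17, 3.97,4, 5, 6,8]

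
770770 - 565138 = 205632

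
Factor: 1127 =7^2*23^1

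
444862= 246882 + 197980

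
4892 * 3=14676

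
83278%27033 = 2179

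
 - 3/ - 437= 3/437= 0.01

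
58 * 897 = 52026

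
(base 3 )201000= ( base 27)J0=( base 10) 513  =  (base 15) 243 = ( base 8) 1001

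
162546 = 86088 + 76458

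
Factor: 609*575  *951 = 3^2*5^2*7^1 * 23^1*29^1*317^1 = 333016425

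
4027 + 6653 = 10680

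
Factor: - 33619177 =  - 33619177^1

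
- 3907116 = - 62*63018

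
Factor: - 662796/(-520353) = 2^2* 3^1*19^1 * 179^( - 1) = 228/179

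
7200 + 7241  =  14441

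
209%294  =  209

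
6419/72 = 6419/72  =  89.15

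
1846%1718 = 128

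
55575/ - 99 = -562 + 7/11 =- 561.36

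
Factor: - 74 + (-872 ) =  - 946 =- 2^1* 11^1 * 43^1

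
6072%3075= 2997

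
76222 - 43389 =32833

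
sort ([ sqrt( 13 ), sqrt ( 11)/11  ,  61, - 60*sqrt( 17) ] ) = [ - 60*sqrt(17),sqrt ( 11 ) /11,  sqrt(13 ) , 61 ] 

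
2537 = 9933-7396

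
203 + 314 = 517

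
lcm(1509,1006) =3018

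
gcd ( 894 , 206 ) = 2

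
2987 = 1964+1023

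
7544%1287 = 1109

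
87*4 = 348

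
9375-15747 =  - 6372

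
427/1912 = 427/1912 = 0.22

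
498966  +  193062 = 692028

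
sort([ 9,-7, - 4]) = [ - 7, -4, 9 ]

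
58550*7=409850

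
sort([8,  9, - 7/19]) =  [ -7/19,8,  9] 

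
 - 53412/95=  - 53412/95 = - 562.23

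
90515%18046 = 285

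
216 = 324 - 108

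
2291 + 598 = 2889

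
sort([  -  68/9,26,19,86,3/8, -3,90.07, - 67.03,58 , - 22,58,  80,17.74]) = [-67.03,-22, - 68/9, - 3,3/8,17.74 , 19,26,58, 58,80, 86,90.07 ] 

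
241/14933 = 241/14933  =  0.02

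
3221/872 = 3 + 605/872 = 3.69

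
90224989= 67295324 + 22929665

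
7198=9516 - 2318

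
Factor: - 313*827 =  - 258851 = - 313^1*827^1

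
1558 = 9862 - 8304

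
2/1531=2/1531= 0.00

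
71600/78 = 917 + 37/39 = 917.95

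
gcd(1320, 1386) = 66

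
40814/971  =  40814/971= 42.03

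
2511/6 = 837/2=418.50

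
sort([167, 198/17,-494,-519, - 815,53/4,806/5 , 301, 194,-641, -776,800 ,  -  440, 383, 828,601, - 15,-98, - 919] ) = [ - 919, - 815,-776, - 641,- 519, - 494,-440,-98,-15,198/17,53/4,806/5,167, 194,301,383 , 601,800, 828]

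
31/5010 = 31/5010 = 0.01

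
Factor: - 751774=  - 2^1  *17^1 * 22111^1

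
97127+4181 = 101308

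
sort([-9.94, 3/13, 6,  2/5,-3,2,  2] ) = [ - 9.94,- 3, 3/13,2/5,2,2 , 6 ] 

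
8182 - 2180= 6002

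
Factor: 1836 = 2^2*3^3*17^1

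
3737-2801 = 936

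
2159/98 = 22 + 3/98  =  22.03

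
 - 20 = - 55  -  -35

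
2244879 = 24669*91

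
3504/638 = 5+157/319 = 5.49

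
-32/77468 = - 1 + 19359/19367 = -0.00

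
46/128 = 23/64 = 0.36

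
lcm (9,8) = 72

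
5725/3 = 1908 + 1/3 = 1908.33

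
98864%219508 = 98864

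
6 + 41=47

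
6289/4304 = 1 + 1985/4304  =  1.46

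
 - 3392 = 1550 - 4942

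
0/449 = 0=0.00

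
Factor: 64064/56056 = 8/7= 2^3*7^( - 1) 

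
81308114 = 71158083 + 10150031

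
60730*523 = 31761790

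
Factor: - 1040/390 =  - 8/3 = -2^3*3^(-1)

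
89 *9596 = 854044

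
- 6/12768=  - 1 + 2127/2128 = - 0.00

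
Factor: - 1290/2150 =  - 3^1 * 5^(- 1 ) = -  3/5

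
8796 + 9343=18139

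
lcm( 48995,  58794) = 293970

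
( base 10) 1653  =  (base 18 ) 51f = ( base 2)11001110101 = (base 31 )1MA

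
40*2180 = 87200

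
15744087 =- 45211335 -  - 60955422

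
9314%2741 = 1091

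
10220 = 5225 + 4995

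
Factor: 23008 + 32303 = 3^1*103^1*179^1 =55311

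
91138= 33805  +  57333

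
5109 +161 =5270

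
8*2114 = 16912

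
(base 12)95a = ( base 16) 556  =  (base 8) 2526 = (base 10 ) 1366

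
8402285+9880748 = 18283033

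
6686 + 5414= 12100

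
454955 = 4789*95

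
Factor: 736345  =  5^1*19^1*23^1*337^1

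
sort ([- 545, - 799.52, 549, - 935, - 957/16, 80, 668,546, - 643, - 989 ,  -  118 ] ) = [- 989,-935, - 799.52,  -  643 , - 545,  -  118, - 957/16,80, 546, 549, 668 ]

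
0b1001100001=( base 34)HV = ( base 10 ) 609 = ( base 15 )2a9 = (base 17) 21E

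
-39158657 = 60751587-99910244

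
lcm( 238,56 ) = 952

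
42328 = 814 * 52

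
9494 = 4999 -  - 4495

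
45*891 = 40095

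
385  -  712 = -327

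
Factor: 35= 5^1 * 7^1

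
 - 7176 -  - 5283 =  - 1893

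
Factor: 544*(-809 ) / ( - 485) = 440096/485 = 2^5*5^( - 1 )*17^1*97^ (  -  1)*809^1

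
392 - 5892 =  - 5500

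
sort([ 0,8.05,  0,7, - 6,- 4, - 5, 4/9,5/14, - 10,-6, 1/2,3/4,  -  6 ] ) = [ - 10, - 6,-6,-6, - 5,- 4,0, 0,  5/14,4/9,1/2, 3/4, 7,8.05] 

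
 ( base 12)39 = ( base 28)1h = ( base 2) 101101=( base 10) 45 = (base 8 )55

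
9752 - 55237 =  - 45485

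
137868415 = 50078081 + 87790334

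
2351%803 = 745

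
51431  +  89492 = 140923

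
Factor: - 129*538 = - 69402 = -  2^1*3^1*43^1*269^1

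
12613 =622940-610327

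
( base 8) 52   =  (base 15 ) 2c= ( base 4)222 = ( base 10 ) 42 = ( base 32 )1A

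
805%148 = 65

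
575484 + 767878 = 1343362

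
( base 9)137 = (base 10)115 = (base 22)55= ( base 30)3P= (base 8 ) 163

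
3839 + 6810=10649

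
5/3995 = 1/799 = 0.00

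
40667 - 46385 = -5718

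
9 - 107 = - 98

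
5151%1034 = 1015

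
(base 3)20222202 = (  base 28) 6E0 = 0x13e8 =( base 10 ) 5096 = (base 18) FD2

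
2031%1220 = 811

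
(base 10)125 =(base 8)175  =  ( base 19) 6b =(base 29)49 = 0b1111101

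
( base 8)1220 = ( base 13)3B6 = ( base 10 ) 656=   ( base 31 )l5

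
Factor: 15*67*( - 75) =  - 75375 =- 3^2*5^3*67^1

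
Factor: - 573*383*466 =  -2^1*3^1*191^1*233^1*383^1  =  -102267894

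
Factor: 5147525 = 5^2*109^1*1889^1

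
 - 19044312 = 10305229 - 29349541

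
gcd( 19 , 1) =1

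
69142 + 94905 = 164047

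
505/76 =6+49/76  =  6.64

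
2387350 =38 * 62825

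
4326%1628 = 1070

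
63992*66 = 4223472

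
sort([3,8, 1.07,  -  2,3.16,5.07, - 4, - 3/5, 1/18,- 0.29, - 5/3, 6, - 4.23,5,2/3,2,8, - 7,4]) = [- 7, - 4.23, - 4, - 2,  -  5/3,-3/5  ,  -  0.29,1/18,2/3,1.07,2 , 3 , 3.16,4,5, 5.07,6,8,  8]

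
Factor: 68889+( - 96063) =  - 2^1*3^1*7^1*647^1 = - 27174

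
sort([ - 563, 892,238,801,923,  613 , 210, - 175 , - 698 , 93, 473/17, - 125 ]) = [ - 698, - 563,  -  175, - 125,473/17, 93,210, 238, 613 , 801, 892,923]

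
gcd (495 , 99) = 99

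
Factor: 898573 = 13^3*409^1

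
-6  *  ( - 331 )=1986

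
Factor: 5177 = 31^1*167^1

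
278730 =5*55746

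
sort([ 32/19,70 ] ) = [32/19, 70]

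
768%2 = 0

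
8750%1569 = 905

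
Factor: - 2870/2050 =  - 7/5 = - 5^( - 1)*7^1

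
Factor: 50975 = 5^2*2039^1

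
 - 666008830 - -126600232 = -539408598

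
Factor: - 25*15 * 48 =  - 2^4 * 3^2 * 5^3 = -18000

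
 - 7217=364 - 7581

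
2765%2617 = 148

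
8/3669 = 8/3669 = 0.00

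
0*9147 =0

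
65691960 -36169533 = 29522427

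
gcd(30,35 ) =5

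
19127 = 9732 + 9395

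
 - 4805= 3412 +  - 8217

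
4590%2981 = 1609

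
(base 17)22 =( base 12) 30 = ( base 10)36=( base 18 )20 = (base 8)44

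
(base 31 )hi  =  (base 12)395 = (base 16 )221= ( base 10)545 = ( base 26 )KP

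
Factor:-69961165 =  - 5^1*13992233^1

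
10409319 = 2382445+8026874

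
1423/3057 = 1423/3057 =0.47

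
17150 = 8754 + 8396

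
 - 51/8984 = - 51/8984= -0.01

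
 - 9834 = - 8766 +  - 1068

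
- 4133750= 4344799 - 8478549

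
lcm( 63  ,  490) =4410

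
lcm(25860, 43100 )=129300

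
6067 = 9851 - 3784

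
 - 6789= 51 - 6840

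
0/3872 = 0 = 0.00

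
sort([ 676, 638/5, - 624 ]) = [ - 624, 638/5, 676]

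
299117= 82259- - 216858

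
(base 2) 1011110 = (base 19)4i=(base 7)163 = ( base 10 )94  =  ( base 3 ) 10111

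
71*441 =31311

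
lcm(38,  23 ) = 874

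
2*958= 1916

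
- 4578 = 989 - 5567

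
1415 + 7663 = 9078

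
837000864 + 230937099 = 1067937963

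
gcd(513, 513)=513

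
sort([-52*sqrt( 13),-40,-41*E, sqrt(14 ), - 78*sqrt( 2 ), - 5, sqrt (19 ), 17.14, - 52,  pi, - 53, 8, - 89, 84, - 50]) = [  -  52 * sqrt( 13 ),-41*E, - 78 * sqrt( 2 ), - 89, - 53, - 52, - 50,-40,-5,  pi, sqrt( 14),sqrt( 19 ),8,17.14 , 84]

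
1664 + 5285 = 6949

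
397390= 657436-260046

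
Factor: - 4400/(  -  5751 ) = 2^4*3^ ( - 4)*5^2*11^1*71^(  -  1) 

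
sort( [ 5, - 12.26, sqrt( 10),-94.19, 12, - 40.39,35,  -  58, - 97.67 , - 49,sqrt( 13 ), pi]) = [ - 97.67, - 94.19, - 58,-49, - 40.39, - 12.26, pi,sqrt( 10),sqrt(13), 5, 12  ,  35] 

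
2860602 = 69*41458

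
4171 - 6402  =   - 2231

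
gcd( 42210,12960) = 90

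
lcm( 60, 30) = 60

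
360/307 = 1 + 53/307 = 1.17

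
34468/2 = 17234 = 17234.00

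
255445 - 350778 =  - 95333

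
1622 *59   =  95698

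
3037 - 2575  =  462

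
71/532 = 71/532= 0.13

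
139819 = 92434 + 47385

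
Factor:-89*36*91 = - 2^2*3^2*7^1*13^1*89^1=- 291564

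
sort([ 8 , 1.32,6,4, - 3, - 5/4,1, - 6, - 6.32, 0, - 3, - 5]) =[ - 6.32, - 6,-5, - 3, - 3, - 5/4, 0,1, 1.32,4,6 , 8] 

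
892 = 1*892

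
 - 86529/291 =-28843/97 = - 297.35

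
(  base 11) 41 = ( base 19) 27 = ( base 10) 45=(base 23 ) 1m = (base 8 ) 55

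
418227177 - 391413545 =26813632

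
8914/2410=3 + 842/1205 = 3.70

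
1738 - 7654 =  - 5916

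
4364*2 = 8728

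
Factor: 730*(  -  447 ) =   -  326310 = - 2^1*3^1  *  5^1* 73^1 * 149^1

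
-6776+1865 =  - 4911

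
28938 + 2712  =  31650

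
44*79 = 3476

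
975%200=175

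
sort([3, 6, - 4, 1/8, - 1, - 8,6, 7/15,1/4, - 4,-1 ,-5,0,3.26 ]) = [ - 8,  -  5, - 4,  -  4, - 1,-1,0,  1/8, 1/4 , 7/15,3, 3.26,6 , 6]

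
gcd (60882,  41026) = 146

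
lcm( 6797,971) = 6797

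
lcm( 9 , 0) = 0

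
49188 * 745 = 36645060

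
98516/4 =24629= 24629.00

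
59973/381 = 157 +52/127 = 157.41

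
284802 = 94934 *3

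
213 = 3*71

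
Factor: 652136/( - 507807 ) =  - 2^3*3^( - 2 )*17^(-1) * 3319^( - 1) *81517^1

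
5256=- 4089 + 9345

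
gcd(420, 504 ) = 84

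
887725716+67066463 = 954792179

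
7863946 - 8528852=  -  664906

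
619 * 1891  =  1170529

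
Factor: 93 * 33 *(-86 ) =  -2^1 * 3^2*11^1*31^1*43^1 = -263934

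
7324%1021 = 177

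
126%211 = 126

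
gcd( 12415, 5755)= 5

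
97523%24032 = 1395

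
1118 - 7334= - 6216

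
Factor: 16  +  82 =2^1*7^2= 98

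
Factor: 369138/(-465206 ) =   -  561/707 = -3^1*7^(-1) * 11^1 * 17^1*101^(-1) 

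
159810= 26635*6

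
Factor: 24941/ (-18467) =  - 7^2*59^( - 1)  *  313^( - 1)*509^1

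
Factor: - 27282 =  - 2^1*3^1*4547^1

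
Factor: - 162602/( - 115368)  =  389/276 = 2^( - 2)* 3^(  -  1)*23^( - 1 )*389^1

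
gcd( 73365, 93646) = 1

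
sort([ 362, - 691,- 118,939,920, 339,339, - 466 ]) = [ - 691, - 466, - 118, 339, 339,362,920, 939]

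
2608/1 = 2608 = 2608.00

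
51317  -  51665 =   -  348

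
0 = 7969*0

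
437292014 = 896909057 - 459617043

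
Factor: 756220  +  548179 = 23^1*56713^1 = 1304399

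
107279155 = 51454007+55825148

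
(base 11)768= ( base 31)TM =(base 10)921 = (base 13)55B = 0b1110011001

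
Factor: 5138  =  2^1*7^1*367^1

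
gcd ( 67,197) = 1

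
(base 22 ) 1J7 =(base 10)909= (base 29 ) 12a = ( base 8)1615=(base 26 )18P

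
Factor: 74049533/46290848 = 2^( - 5 )*37^(  -  1 )*53^1*39097^(  -  1)*  1397161^1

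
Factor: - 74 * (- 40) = 2^4*5^1*37^1 = 2960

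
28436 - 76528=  - 48092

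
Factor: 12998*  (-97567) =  - 2^1*43^1*67^1*97^1*2269^1 = - 1268175866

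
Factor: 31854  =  2^1*3^1*5309^1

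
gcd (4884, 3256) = 1628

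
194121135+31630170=225751305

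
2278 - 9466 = -7188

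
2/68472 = 1/34236 = 0.00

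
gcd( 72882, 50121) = 9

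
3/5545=3/5545 = 0.00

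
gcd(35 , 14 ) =7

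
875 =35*25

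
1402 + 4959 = 6361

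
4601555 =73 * 63035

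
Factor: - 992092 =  - 2^2*197^1*1259^1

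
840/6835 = 168/1367 = 0.12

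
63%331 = 63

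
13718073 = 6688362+7029711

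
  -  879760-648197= -1527957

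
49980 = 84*595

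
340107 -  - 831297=1171404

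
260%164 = 96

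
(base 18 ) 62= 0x6e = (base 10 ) 110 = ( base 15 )75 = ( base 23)4I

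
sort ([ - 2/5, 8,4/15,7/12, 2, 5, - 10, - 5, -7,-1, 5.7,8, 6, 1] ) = [  -  10, - 7, - 5, - 1, - 2/5, 4/15,7/12, 1, 2, 5 , 5.7, 6, 8,8] 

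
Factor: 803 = 11^1*73^1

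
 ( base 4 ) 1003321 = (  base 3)12221221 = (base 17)F0A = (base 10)4345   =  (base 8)10371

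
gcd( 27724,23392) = 4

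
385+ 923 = 1308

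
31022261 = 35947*863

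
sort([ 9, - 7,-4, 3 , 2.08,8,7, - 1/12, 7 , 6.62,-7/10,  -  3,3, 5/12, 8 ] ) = [  -  7,-4, - 3,- 7/10, - 1/12,5/12,2.08,3,3, 6.62,7, 7,8,8,9 ] 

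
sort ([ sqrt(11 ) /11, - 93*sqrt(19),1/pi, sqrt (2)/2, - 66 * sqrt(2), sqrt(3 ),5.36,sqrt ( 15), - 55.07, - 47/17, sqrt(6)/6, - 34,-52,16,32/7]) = [ - 93*sqrt( 19),- 66* sqrt( 2), - 55.07, - 52, - 34, - 47/17,sqrt(11) /11,1/pi, sqrt( 6)/6, sqrt(2)/2,sqrt(3 ),sqrt(15) , 32/7, 5.36,16 ]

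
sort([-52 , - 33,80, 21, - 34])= [ - 52, - 34, - 33, 21,80]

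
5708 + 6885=12593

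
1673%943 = 730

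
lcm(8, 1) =8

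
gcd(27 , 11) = 1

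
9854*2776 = 27354704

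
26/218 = 13/109 =0.12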